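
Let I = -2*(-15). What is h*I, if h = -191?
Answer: -5730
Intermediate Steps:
I = 30
h*I = -191*30 = -5730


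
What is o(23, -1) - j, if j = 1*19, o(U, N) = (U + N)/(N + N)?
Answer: -30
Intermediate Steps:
o(U, N) = (N + U)/(2*N) (o(U, N) = (N + U)/((2*N)) = (N + U)*(1/(2*N)) = (N + U)/(2*N))
j = 19
o(23, -1) - j = (½)*(-1 + 23)/(-1) - 1*19 = (½)*(-1)*22 - 19 = -11 - 19 = -30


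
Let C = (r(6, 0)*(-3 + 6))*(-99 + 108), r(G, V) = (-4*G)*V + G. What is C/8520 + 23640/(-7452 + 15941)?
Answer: 33798003/12054380 ≈ 2.8038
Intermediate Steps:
r(G, V) = G - 4*G*V (r(G, V) = -4*G*V + G = G - 4*G*V)
C = 162 (C = ((6*(1 - 4*0))*(-3 + 6))*(-99 + 108) = ((6*(1 + 0))*3)*9 = ((6*1)*3)*9 = (6*3)*9 = 18*9 = 162)
C/8520 + 23640/(-7452 + 15941) = 162/8520 + 23640/(-7452 + 15941) = 162*(1/8520) + 23640/8489 = 27/1420 + 23640*(1/8489) = 27/1420 + 23640/8489 = 33798003/12054380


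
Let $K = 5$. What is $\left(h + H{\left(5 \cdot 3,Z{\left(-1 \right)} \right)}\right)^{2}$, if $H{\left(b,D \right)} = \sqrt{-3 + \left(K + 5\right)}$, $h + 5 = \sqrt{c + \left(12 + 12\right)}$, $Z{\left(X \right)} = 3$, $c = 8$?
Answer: $\left(-5 + \sqrt{7} + 4 \sqrt{2}\right)^{2} \approx 10.907$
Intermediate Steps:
$h = -5 + 4 \sqrt{2}$ ($h = -5 + \sqrt{8 + \left(12 + 12\right)} = -5 + \sqrt{8 + 24} = -5 + \sqrt{32} = -5 + 4 \sqrt{2} \approx 0.65685$)
$H{\left(b,D \right)} = \sqrt{7}$ ($H{\left(b,D \right)} = \sqrt{-3 + \left(5 + 5\right)} = \sqrt{-3 + 10} = \sqrt{7}$)
$\left(h + H{\left(5 \cdot 3,Z{\left(-1 \right)} \right)}\right)^{2} = \left(\left(-5 + 4 \sqrt{2}\right) + \sqrt{7}\right)^{2} = \left(-5 + \sqrt{7} + 4 \sqrt{2}\right)^{2}$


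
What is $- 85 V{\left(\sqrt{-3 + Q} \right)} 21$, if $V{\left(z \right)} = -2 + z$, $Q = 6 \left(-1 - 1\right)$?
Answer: $3570 - 1785 i \sqrt{15} \approx 3570.0 - 6913.3 i$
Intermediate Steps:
$Q = -12$ ($Q = 6 \left(-2\right) = -12$)
$- 85 V{\left(\sqrt{-3 + Q} \right)} 21 = - 85 \left(-2 + \sqrt{-3 - 12}\right) 21 = - 85 \left(-2 + \sqrt{-15}\right) 21 = - 85 \left(-2 + i \sqrt{15}\right) 21 = \left(170 - 85 i \sqrt{15}\right) 21 = 3570 - 1785 i \sqrt{15}$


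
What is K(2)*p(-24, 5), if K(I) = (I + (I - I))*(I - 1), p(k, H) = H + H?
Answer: 20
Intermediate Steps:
p(k, H) = 2*H
K(I) = I*(-1 + I) (K(I) = (I + 0)*(-1 + I) = I*(-1 + I))
K(2)*p(-24, 5) = (2*(-1 + 2))*(2*5) = (2*1)*10 = 2*10 = 20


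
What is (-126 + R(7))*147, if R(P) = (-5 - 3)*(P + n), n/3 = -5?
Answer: -9114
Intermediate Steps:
n = -15 (n = 3*(-5) = -15)
R(P) = 120 - 8*P (R(P) = (-5 - 3)*(P - 15) = -8*(-15 + P) = 120 - 8*P)
(-126 + R(7))*147 = (-126 + (120 - 8*7))*147 = (-126 + (120 - 56))*147 = (-126 + 64)*147 = -62*147 = -9114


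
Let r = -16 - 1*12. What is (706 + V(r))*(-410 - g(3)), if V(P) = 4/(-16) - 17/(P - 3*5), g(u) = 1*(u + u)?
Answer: -12631528/43 ≈ -2.9376e+5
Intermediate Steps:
r = -28 (r = -16 - 12 = -28)
g(u) = 2*u (g(u) = 1*(2*u) = 2*u)
V(P) = -¼ - 17/(-15 + P) (V(P) = 4*(-1/16) - 17/(P - 15) = -¼ - 17/(-15 + P))
(706 + V(r))*(-410 - g(3)) = (706 + (-53 - 1*(-28))/(4*(-15 - 28)))*(-410 - 2*3) = (706 + (¼)*(-53 + 28)/(-43))*(-410 - 1*6) = (706 + (¼)*(-1/43)*(-25))*(-410 - 6) = (706 + 25/172)*(-416) = (121457/172)*(-416) = -12631528/43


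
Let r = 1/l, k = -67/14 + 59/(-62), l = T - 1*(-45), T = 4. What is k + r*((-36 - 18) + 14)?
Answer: -9955/1519 ≈ -6.5536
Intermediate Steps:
l = 49 (l = 4 - 1*(-45) = 4 + 45 = 49)
k = -1245/217 (k = -67*1/14 + 59*(-1/62) = -67/14 - 59/62 = -1245/217 ≈ -5.7373)
r = 1/49 ≈ 0.020408
k + r*((-36 - 18) + 14) = -1245/217 + ((-36 - 18) + 14)/49 = -1245/217 + (-54 + 14)/49 = -1245/217 + (1/49)*(-40) = -1245/217 - 40/49 = -9955/1519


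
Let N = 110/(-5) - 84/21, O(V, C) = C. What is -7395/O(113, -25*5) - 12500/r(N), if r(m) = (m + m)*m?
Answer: 421777/8450 ≈ 49.914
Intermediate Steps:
N = -26 (N = 110*(-⅕) - 84*1/21 = -22 - 4 = -26)
r(m) = 2*m² (r(m) = (2*m)*m = 2*m²)
-7395/O(113, -25*5) - 12500/r(N) = -7395/((-25*5)) - 12500/(2*(-26)²) = -7395/(-125) - 12500/(2*676) = -7395*(-1/125) - 12500/1352 = 1479/25 - 12500*1/1352 = 1479/25 - 3125/338 = 421777/8450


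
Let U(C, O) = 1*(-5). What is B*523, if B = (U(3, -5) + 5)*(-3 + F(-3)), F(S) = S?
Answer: 0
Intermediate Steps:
U(C, O) = -5
B = 0 (B = (-5 + 5)*(-3 - 3) = 0*(-6) = 0)
B*523 = 0*523 = 0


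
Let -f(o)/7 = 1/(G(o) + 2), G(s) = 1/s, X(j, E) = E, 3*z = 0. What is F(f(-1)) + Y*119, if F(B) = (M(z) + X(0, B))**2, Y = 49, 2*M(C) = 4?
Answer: 5856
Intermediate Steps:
z = 0 (z = (1/3)*0 = 0)
M(C) = 2 (M(C) = (1/2)*4 = 2)
f(o) = -7/(2 + 1/o) (f(o) = -7/(1/o + 2) = -7/(2 + 1/o))
F(B) = (2 + B)**2
F(f(-1)) + Y*119 = (2 - 7*(-1)/(1 + 2*(-1)))**2 + 49*119 = (2 - 7*(-1)/(1 - 2))**2 + 5831 = (2 - 7*(-1)/(-1))**2 + 5831 = (2 - 7*(-1)*(-1))**2 + 5831 = (2 - 7)**2 + 5831 = (-5)**2 + 5831 = 25 + 5831 = 5856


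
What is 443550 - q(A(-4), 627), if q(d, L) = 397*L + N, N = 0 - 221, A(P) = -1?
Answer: 194852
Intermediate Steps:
N = -221
q(d, L) = -221 + 397*L (q(d, L) = 397*L - 221 = -221 + 397*L)
443550 - q(A(-4), 627) = 443550 - (-221 + 397*627) = 443550 - (-221 + 248919) = 443550 - 1*248698 = 443550 - 248698 = 194852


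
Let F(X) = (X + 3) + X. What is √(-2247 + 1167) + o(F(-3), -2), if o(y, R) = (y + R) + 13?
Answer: 8 + 6*I*√30 ≈ 8.0 + 32.863*I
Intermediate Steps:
F(X) = 3 + 2*X (F(X) = (3 + X) + X = 3 + 2*X)
o(y, R) = 13 + R + y (o(y, R) = (R + y) + 13 = 13 + R + y)
√(-2247 + 1167) + o(F(-3), -2) = √(-2247 + 1167) + (13 - 2 + (3 + 2*(-3))) = √(-1080) + (13 - 2 + (3 - 6)) = 6*I*√30 + (13 - 2 - 3) = 6*I*√30 + 8 = 8 + 6*I*√30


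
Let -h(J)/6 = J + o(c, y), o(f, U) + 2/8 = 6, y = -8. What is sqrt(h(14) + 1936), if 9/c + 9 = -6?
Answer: sqrt(7270)/2 ≈ 42.632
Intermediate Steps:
c = -3/5 (c = 9/(-9 - 6) = 9/(-15) = 9*(-1/15) = -3/5 ≈ -0.60000)
o(f, U) = 23/4 (o(f, U) = -1/4 + 6 = 23/4)
h(J) = -69/2 - 6*J (h(J) = -6*(J + 23/4) = -6*(23/4 + J) = -69/2 - 6*J)
sqrt(h(14) + 1936) = sqrt((-69/2 - 6*14) + 1936) = sqrt((-69/2 - 84) + 1936) = sqrt(-237/2 + 1936) = sqrt(3635/2) = sqrt(7270)/2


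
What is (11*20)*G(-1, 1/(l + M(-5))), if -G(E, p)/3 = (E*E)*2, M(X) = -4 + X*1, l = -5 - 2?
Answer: -1320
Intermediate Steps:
l = -7
M(X) = -4 + X
G(E, p) = -6*E² (G(E, p) = -3*E*E*2 = -3*E²*2 = -6*E²)
(11*20)*G(-1, 1/(l + M(-5))) = (11*20)*(-6*(-1)²) = 220*(-6*1) = 220*(-6) = -1320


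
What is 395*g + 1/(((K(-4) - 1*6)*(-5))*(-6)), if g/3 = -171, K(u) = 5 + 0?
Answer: -6079051/30 ≈ -2.0264e+5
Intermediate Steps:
K(u) = 5
g = -513 (g = 3*(-171) = -513)
395*g + 1/(((K(-4) - 1*6)*(-5))*(-6)) = 395*(-513) + 1/(((5 - 1*6)*(-5))*(-6)) = -202635 + 1/(((5 - 6)*(-5))*(-6)) = -202635 + 1/(-1*(-5)*(-6)) = -202635 + 1/(5*(-6)) = -202635 + 1/(-30) = -202635 - 1/30 = -6079051/30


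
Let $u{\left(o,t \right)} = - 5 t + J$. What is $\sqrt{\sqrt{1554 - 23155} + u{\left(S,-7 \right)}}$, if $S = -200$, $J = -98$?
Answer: $\sqrt{-63 + i \sqrt{21601}} \approx 6.9608 + 10.557 i$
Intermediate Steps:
$u{\left(o,t \right)} = -98 - 5 t$ ($u{\left(o,t \right)} = - 5 t - 98 = -98 - 5 t$)
$\sqrt{\sqrt{1554 - 23155} + u{\left(S,-7 \right)}} = \sqrt{\sqrt{1554 - 23155} - 63} = \sqrt{\sqrt{-21601} + \left(-98 + 35\right)} = \sqrt{i \sqrt{21601} - 63} = \sqrt{-63 + i \sqrt{21601}}$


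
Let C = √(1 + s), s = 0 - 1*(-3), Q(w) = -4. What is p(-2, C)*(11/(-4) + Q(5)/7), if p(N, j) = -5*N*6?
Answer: -1395/7 ≈ -199.29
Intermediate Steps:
s = 3 (s = 0 + 3 = 3)
C = 2 (C = √(1 + 3) = √4 = 2)
p(N, j) = -30*N
p(-2, C)*(11/(-4) + Q(5)/7) = (-30*(-2))*(11/(-4) - 4/7) = 60*(11*(-¼) - 4*⅐) = 60*(-11/4 - 4/7) = 60*(-93/28) = -1395/7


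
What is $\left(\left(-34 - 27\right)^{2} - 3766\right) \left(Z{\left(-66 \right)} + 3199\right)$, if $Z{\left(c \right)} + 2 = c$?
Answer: $-140895$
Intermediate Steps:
$Z{\left(c \right)} = -2 + c$
$\left(\left(-34 - 27\right)^{2} - 3766\right) \left(Z{\left(-66 \right)} + 3199\right) = \left(\left(-34 - 27\right)^{2} - 3766\right) \left(\left(-2 - 66\right) + 3199\right) = \left(\left(-61\right)^{2} - 3766\right) \left(-68 + 3199\right) = \left(3721 - 3766\right) 3131 = \left(-45\right) 3131 = -140895$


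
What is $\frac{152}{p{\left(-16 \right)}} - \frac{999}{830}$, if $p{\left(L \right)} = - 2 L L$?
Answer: $- \frac{39853}{26560} \approx -1.5005$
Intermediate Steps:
$p{\left(L \right)} = - 2 L^{2}$
$\frac{152}{p{\left(-16 \right)}} - \frac{999}{830} = \frac{152}{\left(-2\right) \left(-16\right)^{2}} - \frac{999}{830} = \frac{152}{\left(-2\right) 256} - \frac{999}{830} = \frac{152}{-512} - \frac{999}{830} = 152 \left(- \frac{1}{512}\right) - \frac{999}{830} = - \frac{19}{64} - \frac{999}{830} = - \frac{39853}{26560}$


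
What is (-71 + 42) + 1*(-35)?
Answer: -64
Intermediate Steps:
(-71 + 42) + 1*(-35) = -29 - 35 = -64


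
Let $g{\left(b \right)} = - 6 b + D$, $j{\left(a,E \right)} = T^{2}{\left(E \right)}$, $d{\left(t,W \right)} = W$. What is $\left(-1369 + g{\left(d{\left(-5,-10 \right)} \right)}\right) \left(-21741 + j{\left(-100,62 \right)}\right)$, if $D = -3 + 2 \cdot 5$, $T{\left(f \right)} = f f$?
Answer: $-19210482690$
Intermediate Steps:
$T{\left(f \right)} = f^{2}$
$j{\left(a,E \right)} = E^{4}$ ($j{\left(a,E \right)} = \left(E^{2}\right)^{2} = E^{4}$)
$D = 7$ ($D = -3 + 10 = 7$)
$g{\left(b \right)} = 7 - 6 b$ ($g{\left(b \right)} = - 6 b + 7 = 7 - 6 b$)
$\left(-1369 + g{\left(d{\left(-5,-10 \right)} \right)}\right) \left(-21741 + j{\left(-100,62 \right)}\right) = \left(-1369 + \left(7 - -60\right)\right) \left(-21741 + 62^{4}\right) = \left(-1369 + \left(7 + 60\right)\right) \left(-21741 + 14776336\right) = \left(-1369 + 67\right) 14754595 = \left(-1302\right) 14754595 = -19210482690$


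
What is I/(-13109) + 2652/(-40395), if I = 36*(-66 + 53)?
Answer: -5286736/176512685 ≈ -0.029951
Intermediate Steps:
I = -468 (I = 36*(-13) = -468)
I/(-13109) + 2652/(-40395) = -468/(-13109) + 2652/(-40395) = -468*(-1/13109) + 2652*(-1/40395) = 468/13109 - 884/13465 = -5286736/176512685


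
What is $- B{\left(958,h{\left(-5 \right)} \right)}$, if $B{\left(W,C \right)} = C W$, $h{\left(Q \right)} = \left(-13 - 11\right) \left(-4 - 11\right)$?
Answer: $-344880$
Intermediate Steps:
$h{\left(Q \right)} = 360$ ($h{\left(Q \right)} = \left(-24\right) \left(-15\right) = 360$)
$- B{\left(958,h{\left(-5 \right)} \right)} = - 360 \cdot 958 = \left(-1\right) 344880 = -344880$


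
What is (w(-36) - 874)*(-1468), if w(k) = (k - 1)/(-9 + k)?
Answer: 57682124/45 ≈ 1.2818e+6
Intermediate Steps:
w(k) = (-1 + k)/(-9 + k)
(w(-36) - 874)*(-1468) = ((-1 - 36)/(-9 - 36) - 874)*(-1468) = (-37/(-45) - 874)*(-1468) = (-1/45*(-37) - 874)*(-1468) = (37/45 - 874)*(-1468) = -39293/45*(-1468) = 57682124/45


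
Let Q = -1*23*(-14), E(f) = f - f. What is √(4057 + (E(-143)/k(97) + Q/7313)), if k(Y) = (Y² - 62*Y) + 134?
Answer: √216970589019/7313 ≈ 63.695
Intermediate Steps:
k(Y) = 134 + Y² - 62*Y
E(f) = 0
Q = 322 (Q = -23*(-14) = 322)
√(4057 + (E(-143)/k(97) + Q/7313)) = √(4057 + (0/(134 + 97² - 62*97) + 322/7313)) = √(4057 + (0/(134 + 9409 - 6014) + 322*(1/7313))) = √(4057 + (0/3529 + 322/7313)) = √(4057 + (0*(1/3529) + 322/7313)) = √(4057 + (0 + 322/7313)) = √(4057 + 322/7313) = √(29669163/7313) = √216970589019/7313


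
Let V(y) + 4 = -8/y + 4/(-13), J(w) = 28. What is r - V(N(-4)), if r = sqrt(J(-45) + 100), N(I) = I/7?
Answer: -126/13 + 8*sqrt(2) ≈ 1.6214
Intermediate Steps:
N(I) = I/7 (N(I) = I*(1/7) = I/7)
V(y) = -56/13 - 8/y (V(y) = -4 + (-8/y + 4/(-13)) = -4 + (-8/y + 4*(-1/13)) = -4 + (-8/y - 4/13) = -4 + (-4/13 - 8/y) = -56/13 - 8/y)
r = 8*sqrt(2) (r = sqrt(28 + 100) = sqrt(128) = 8*sqrt(2) ≈ 11.314)
r - V(N(-4)) = 8*sqrt(2) - (-56/13 - 8/((1/7)*(-4))) = 8*sqrt(2) - (-56/13 - 8/(-4/7)) = 8*sqrt(2) - (-56/13 - 8*(-7/4)) = 8*sqrt(2) - (-56/13 + 14) = 8*sqrt(2) - 1*126/13 = 8*sqrt(2) - 126/13 = -126/13 + 8*sqrt(2)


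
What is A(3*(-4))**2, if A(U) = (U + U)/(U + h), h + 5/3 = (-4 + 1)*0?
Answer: 5184/1681 ≈ 3.0839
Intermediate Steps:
h = -5/3 (h = -5/3 + (-4 + 1)*0 = -5/3 - 3*0 = -5/3 + 0 = -5/3 ≈ -1.6667)
A(U) = 2*U/(-5/3 + U) (A(U) = (U + U)/(U - 5/3) = (2*U)/(-5/3 + U) = 2*U/(-5/3 + U))
A(3*(-4))**2 = (6*(3*(-4))/(-5 + 3*(3*(-4))))**2 = (6*(-12)/(-5 + 3*(-12)))**2 = (6*(-12)/(-5 - 36))**2 = (6*(-12)/(-41))**2 = (6*(-12)*(-1/41))**2 = (72/41)**2 = 5184/1681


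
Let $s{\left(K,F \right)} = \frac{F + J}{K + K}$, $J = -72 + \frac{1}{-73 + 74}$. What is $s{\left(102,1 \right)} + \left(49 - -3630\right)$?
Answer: $\frac{375223}{102} \approx 3678.7$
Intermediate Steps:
$J = -71$ ($J = -72 + 1^{-1} = -72 + 1 = -71$)
$s{\left(K,F \right)} = \frac{-71 + F}{2 K}$ ($s{\left(K,F \right)} = \frac{F - 71}{K + K} = \frac{-71 + F}{2 K}$)
$s{\left(102,1 \right)} + \left(49 - -3630\right) = \frac{-71 + 1}{2 \cdot 102} + \left(49 - -3630\right) = \frac{1}{2} \cdot \frac{1}{102} \left(-70\right) + \left(49 + 3630\right) = - \frac{35}{102} + 3679 = \frac{375223}{102}$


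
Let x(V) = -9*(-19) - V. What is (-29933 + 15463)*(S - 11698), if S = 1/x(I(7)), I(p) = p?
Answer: 13880137685/82 ≈ 1.6927e+8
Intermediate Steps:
x(V) = 171 - V
S = 1/164 (S = 1/(171 - 1*7) = 1/(171 - 7) = 1/164 ≈ 0.0060976)
(-29933 + 15463)*(S - 11698) = (-29933 + 15463)*(1/164 - 11698) = -14470*(-1918471/164) = 13880137685/82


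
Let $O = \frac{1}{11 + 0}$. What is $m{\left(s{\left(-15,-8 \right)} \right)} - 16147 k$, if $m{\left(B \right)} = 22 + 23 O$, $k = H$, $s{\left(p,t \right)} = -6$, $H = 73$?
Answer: $- \frac{12965776}{11} \approx -1.1787 \cdot 10^{6}$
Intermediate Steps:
$O = \frac{1}{11} \approx 0.090909$
$k = 73$
$m{\left(B \right)} = \frac{265}{11}$ ($m{\left(B \right)} = 22 + 23 \cdot \frac{1}{11} = 22 + \frac{23}{11} = \frac{265}{11}$)
$m{\left(s{\left(-15,-8 \right)} \right)} - 16147 k = \frac{265}{11} - 1178731 = - \frac{12965776}{11}$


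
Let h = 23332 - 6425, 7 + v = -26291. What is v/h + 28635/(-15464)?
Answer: -890804217/261449848 ≈ -3.4072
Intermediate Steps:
v = -26298 (v = -7 - 26291 = -26298)
h = 16907
v/h + 28635/(-15464) = -26298/16907 + 28635/(-15464) = -26298*1/16907 + 28635*(-1/15464) = -26298/16907 - 28635/15464 = -890804217/261449848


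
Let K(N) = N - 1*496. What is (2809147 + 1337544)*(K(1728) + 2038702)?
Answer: 8458975958394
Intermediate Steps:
K(N) = -496 + N (K(N) = N - 496 = -496 + N)
(2809147 + 1337544)*(K(1728) + 2038702) = (2809147 + 1337544)*((-496 + 1728) + 2038702) = 4146691*(1232 + 2038702) = 4146691*2039934 = 8458975958394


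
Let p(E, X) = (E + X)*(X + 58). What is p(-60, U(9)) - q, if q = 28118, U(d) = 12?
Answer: -31478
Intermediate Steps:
p(E, X) = (58 + X)*(E + X) (p(E, X) = (E + X)*(58 + X) = (58 + X)*(E + X))
p(-60, U(9)) - q = (12² + 58*(-60) + 58*12 - 60*12) - 1*28118 = (144 - 3480 + 696 - 720) - 28118 = -3360 - 28118 = -31478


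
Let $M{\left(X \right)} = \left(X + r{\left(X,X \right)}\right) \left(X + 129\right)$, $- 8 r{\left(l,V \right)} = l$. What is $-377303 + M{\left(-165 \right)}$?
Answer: $- \frac{744211}{2} \approx -3.7211 \cdot 10^{5}$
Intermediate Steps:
$r{\left(l,V \right)} = - \frac{l}{8}$
$M{\left(X \right)} = \frac{7 X \left(129 + X\right)}{8}$ ($M{\left(X \right)} = \left(X - \frac{X}{8}\right) \left(X + 129\right) = \frac{7 X}{8} \left(129 + X\right) = \frac{7 X \left(129 + X\right)}{8}$)
$-377303 + M{\left(-165 \right)} = -377303 + \frac{7}{8} \left(-165\right) \left(129 - 165\right) = -377303 + \frac{7}{8} \left(-165\right) \left(-36\right) = -377303 + \frac{10395}{2} = - \frac{744211}{2}$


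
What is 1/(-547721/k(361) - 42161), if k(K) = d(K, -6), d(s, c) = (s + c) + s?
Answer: -716/30734997 ≈ -2.3296e-5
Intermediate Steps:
d(s, c) = c + 2*s (d(s, c) = (c + s) + s = c + 2*s)
k(K) = -6 + 2*K
1/(-547721/k(361) - 42161) = 1/(-547721/(-6 + 2*361) - 42161) = 1/(-547721/(-6 + 722) - 42161) = 1/(-547721/716 - 42161) = 1/(-30734997/716) = -716/30734997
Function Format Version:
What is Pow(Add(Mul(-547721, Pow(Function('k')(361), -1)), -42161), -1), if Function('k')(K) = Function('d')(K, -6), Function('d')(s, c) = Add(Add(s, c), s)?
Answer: Rational(-716, 30734997) ≈ -2.3296e-5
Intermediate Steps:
Function('d')(s, c) = Add(c, Mul(2, s)) (Function('d')(s, c) = Add(Add(c, s), s) = Add(c, Mul(2, s)))
Function('k')(K) = Add(-6, Mul(2, K))
Pow(Add(Mul(-547721, Pow(Function('k')(361), -1)), -42161), -1) = Pow(Add(Mul(-547721, Pow(Add(-6, Mul(2, 361)), -1)), -42161), -1) = Pow(Add(Mul(-547721, Pow(Add(-6, 722), -1)), -42161), -1) = Pow(Add(Mul(-547721, Pow(716, -1)), -42161), -1) = Pow(Add(Mul(-547721, Rational(1, 716)), -42161), -1) = Pow(Add(Rational(-547721, 716), -42161), -1) = Pow(Rational(-30734997, 716), -1) = Rational(-716, 30734997)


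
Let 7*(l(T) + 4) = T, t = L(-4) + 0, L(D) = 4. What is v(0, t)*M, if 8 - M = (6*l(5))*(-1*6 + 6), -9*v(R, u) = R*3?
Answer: 0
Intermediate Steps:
t = 4 (t = 4 + 0 = 4)
l(T) = -4 + T/7
v(R, u) = -R/3 (v(R, u) = -R*3/9 = -R/3)
M = 8 (M = 8 - 6*(-4 + (1/7)*5)*(-1*6 + 6) = 8 - 6*(-4 + 5/7)*(-6 + 6) = 8 - 6*(-23/7)*0 = 8 - (-138)*0/7 = 8 - 1*0 = 8 + 0 = 8)
v(0, t)*M = -1/3*0*8 = 0*8 = 0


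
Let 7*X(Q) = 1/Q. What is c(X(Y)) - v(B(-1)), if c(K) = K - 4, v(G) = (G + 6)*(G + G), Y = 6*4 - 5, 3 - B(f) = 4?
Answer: 799/133 ≈ 6.0075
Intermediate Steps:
B(f) = -1 (B(f) = 3 - 1*4 = 3 - 4 = -1)
Y = 19 (Y = 24 - 5 = 19)
X(Q) = 1/(7*Q)
v(G) = 2*G*(6 + G) (v(G) = (6 + G)*(2*G) = 2*G*(6 + G))
c(K) = -4 + K
c(X(Y)) - v(B(-1)) = (-4 + (⅐)/19) - 2*(-1)*(6 - 1) = (-4 + (⅐)*(1/19)) - 2*(-1)*5 = (-4 + 1/133) - 1*(-10) = -531/133 + 10 = 799/133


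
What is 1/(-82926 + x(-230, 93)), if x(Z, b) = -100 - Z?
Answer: -1/82796 ≈ -1.2078e-5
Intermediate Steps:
1/(-82926 + x(-230, 93)) = 1/(-82926 + (-100 - 1*(-230))) = 1/(-82926 + (-100 + 230)) = 1/(-82926 + 130) = 1/(-82796) = -1/82796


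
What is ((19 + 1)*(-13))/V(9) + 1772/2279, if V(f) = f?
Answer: -576592/20511 ≈ -28.111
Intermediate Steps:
((19 + 1)*(-13))/V(9) + 1772/2279 = ((19 + 1)*(-13))/9 + 1772/2279 = (20*(-13))*(1/9) + 1772*(1/2279) = -260*1/9 + 1772/2279 = -260/9 + 1772/2279 = -576592/20511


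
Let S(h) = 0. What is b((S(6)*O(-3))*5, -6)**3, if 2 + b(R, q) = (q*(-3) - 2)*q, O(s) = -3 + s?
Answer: -941192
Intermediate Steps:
b(R, q) = -2 + q*(-2 - 3*q) (b(R, q) = -2 + (q*(-3) - 2)*q = -2 + (-3*q - 2)*q = -2 + (-2 - 3*q)*q = -2 + q*(-2 - 3*q))
b((S(6)*O(-3))*5, -6)**3 = (-2 - 3*(-6)**2 - 2*(-6))**3 = (-2 - 3*36 + 12)**3 = (-2 - 108 + 12)**3 = (-98)**3 = -941192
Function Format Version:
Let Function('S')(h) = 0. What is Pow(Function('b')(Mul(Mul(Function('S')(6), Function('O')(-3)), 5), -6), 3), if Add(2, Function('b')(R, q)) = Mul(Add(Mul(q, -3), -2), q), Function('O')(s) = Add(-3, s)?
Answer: -941192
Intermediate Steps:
Function('b')(R, q) = Add(-2, Mul(q, Add(-2, Mul(-3, q)))) (Function('b')(R, q) = Add(-2, Mul(Add(Mul(q, -3), -2), q)) = Add(-2, Mul(Add(Mul(-3, q), -2), q)) = Add(-2, Mul(Add(-2, Mul(-3, q)), q)) = Add(-2, Mul(q, Add(-2, Mul(-3, q)))))
Pow(Function('b')(Mul(Mul(Function('S')(6), Function('O')(-3)), 5), -6), 3) = Pow(Add(-2, Mul(-3, Pow(-6, 2)), Mul(-2, -6)), 3) = Pow(Add(-2, Mul(-3, 36), 12), 3) = Pow(Add(-2, -108, 12), 3) = Pow(-98, 3) = -941192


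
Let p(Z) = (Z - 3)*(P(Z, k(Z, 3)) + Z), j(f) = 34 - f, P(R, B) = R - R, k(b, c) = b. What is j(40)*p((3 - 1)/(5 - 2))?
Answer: 28/3 ≈ 9.3333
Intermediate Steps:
P(R, B) = 0
p(Z) = Z*(-3 + Z) (p(Z) = (Z - 3)*(0 + Z) = (-3 + Z)*Z = Z*(-3 + Z))
j(40)*p((3 - 1)/(5 - 2)) = (34 - 1*40)*(((3 - 1)/(5 - 2))*(-3 + (3 - 1)/(5 - 2))) = (34 - 40)*((2/3)*(-3 + 2/3)) = -6*2*(⅓)*(-3 + 2*(⅓)) = -4*(-3 + ⅔) = -4*(-7)/3 = -6*(-14/9) = 28/3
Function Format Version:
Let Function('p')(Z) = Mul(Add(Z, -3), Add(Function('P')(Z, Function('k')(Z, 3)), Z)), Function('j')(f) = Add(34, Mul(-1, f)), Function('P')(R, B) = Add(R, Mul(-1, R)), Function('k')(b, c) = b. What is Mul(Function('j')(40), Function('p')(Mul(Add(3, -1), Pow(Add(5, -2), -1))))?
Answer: Rational(28, 3) ≈ 9.3333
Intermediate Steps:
Function('P')(R, B) = 0
Function('p')(Z) = Mul(Z, Add(-3, Z)) (Function('p')(Z) = Mul(Add(Z, -3), Add(0, Z)) = Mul(Add(-3, Z), Z) = Mul(Z, Add(-3, Z)))
Mul(Function('j')(40), Function('p')(Mul(Add(3, -1), Pow(Add(5, -2), -1)))) = Mul(Add(34, Mul(-1, 40)), Mul(Mul(Add(3, -1), Pow(Add(5, -2), -1)), Add(-3, Mul(Add(3, -1), Pow(Add(5, -2), -1))))) = Mul(Add(34, -40), Mul(Mul(2, Pow(3, -1)), Add(-3, Mul(2, Pow(3, -1))))) = Mul(-6, Mul(Mul(2, Rational(1, 3)), Add(-3, Mul(2, Rational(1, 3))))) = Mul(-6, Mul(Rational(2, 3), Add(-3, Rational(2, 3)))) = Mul(-6, Mul(Rational(2, 3), Rational(-7, 3))) = Mul(-6, Rational(-14, 9)) = Rational(28, 3)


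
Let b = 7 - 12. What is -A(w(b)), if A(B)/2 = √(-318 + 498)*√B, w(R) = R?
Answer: -60*I ≈ -60.0*I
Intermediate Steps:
b = -5
A(B) = 12*√5*√B (A(B) = 2*(√(-318 + 498)*√B) = 2*(√180*√B) = 2*((6*√5)*√B) = 2*(6*√5*√B) = 12*√5*√B)
-A(w(b)) = -12*√5*√(-5) = -12*√5*I*√5 = -60*I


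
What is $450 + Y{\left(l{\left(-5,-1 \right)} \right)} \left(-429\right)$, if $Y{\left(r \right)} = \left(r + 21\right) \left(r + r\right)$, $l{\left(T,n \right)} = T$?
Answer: $69090$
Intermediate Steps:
$Y{\left(r \right)} = 2 r \left(21 + r\right)$ ($Y{\left(r \right)} = \left(21 + r\right) 2 r = 2 r \left(21 + r\right)$)
$450 + Y{\left(l{\left(-5,-1 \right)} \right)} \left(-429\right) = 450 + 2 \left(-5\right) \left(21 - 5\right) \left(-429\right) = 450 + 2 \left(-5\right) 16 \left(-429\right) = 450 - -68640 = 450 + 68640 = 69090$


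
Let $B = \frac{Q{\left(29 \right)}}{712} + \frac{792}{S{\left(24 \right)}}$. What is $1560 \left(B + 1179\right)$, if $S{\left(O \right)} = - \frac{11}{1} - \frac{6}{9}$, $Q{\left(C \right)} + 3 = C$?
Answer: $\frac{1079905242}{623} \approx 1.7334 \cdot 10^{6}$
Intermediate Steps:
$Q{\left(C \right)} = -3 + C$
$S{\left(O \right)} = - \frac{35}{3}$ ($S{\left(O \right)} = \left(-11\right) 1 - \frac{2}{3} = -11 - \frac{2}{3} = - \frac{35}{3}$)
$B = - \frac{845401}{12460}$ ($B = \frac{-3 + 29}{712} + \frac{792}{- \frac{35}{3}} = 26 \cdot \frac{1}{712} + 792 \left(- \frac{3}{35}\right) = \frac{13}{356} - \frac{2376}{35} = - \frac{845401}{12460} \approx -67.849$)
$1560 \left(B + 1179\right) = 1560 \left(- \frac{845401}{12460} + 1179\right) = 1560 \cdot \frac{13844939}{12460} = \frac{1079905242}{623}$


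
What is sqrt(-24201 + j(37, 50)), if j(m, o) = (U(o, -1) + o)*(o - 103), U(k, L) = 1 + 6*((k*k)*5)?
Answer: 12*I*sqrt(27791) ≈ 2000.5*I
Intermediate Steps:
U(k, L) = 1 + 30*k**2 (U(k, L) = 1 + 6*(k**2*5) = 1 + 6*(5*k**2) = 1 + 30*k**2)
j(m, o) = (-103 + o)*(1 + o + 30*o**2) (j(m, o) = ((1 + 30*o**2) + o)*(o - 103) = (1 + o + 30*o**2)*(-103 + o) = (-103 + o)*(1 + o + 30*o**2))
sqrt(-24201 + j(37, 50)) = sqrt(-24201 + (-103 - 3089*50**2 - 102*50 + 30*50**3)) = sqrt(-24201 + (-103 - 3089*2500 - 5100 + 30*125000)) = sqrt(-24201 + (-103 - 7722500 - 5100 + 3750000)) = sqrt(-24201 - 3977703) = sqrt(-4001904) = 12*I*sqrt(27791)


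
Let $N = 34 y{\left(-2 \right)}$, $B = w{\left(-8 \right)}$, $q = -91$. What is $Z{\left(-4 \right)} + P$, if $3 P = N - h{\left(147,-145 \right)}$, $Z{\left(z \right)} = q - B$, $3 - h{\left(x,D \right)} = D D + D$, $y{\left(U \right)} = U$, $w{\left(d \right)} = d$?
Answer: $\frac{20560}{3} \approx 6853.3$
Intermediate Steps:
$B = -8$
$h{\left(x,D \right)} = 3 - D - D^{2}$ ($h{\left(x,D \right)} = 3 - \left(D D + D\right) = 3 - \left(D^{2} + D\right) = 3 - \left(D + D^{2}\right) = 3 - D - D^{2}$)
$N = -68$ ($N = 34 \left(-2\right) = -68$)
$Z{\left(z \right)} = -83$ ($Z{\left(z \right)} = -91 - -8 = -91 + 8 = -83$)
$P = \frac{20809}{3}$ ($P = \frac{-68 - \left(3 - -145 - \left(-145\right)^{2}\right)}{3} = \frac{-68 - \left(3 + 145 - 21025\right)}{3} = \frac{-68 - -20877}{3} = \frac{-68 + 20877}{3} = \frac{1}{3} \cdot 20809 = \frac{20809}{3} \approx 6936.3$)
$Z{\left(-4 \right)} + P = -83 + \frac{20809}{3} = \frac{20560}{3}$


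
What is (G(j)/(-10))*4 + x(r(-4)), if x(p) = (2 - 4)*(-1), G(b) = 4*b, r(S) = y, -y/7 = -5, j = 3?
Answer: -14/5 ≈ -2.8000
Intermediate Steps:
y = 35 (y = -7*(-5) = 35)
r(S) = 35
x(p) = 2 (x(p) = -2*(-1) = 2)
(G(j)/(-10))*4 + x(r(-4)) = ((4*3)/(-10))*4 + 2 = (12*(-⅒))*4 + 2 = -6/5*4 + 2 = -24/5 + 2 = -14/5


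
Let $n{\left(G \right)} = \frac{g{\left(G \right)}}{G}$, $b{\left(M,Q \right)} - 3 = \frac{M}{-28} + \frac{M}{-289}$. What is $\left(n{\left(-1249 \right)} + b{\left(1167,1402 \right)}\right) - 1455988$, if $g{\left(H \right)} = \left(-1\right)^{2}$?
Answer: $- \frac{14715968506283}{10106908} \approx -1.456 \cdot 10^{6}$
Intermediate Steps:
$g{\left(H \right)} = 1$
$b{\left(M,Q \right)} = 3 - \frac{317 M}{8092}$ ($b{\left(M,Q \right)} = 3 + \left(\frac{M}{-28} + \frac{M}{-289}\right) = 3 + \left(M \left(- \frac{1}{28}\right) + M \left(- \frac{1}{289}\right)\right) = 3 - \frac{317 M}{8092}$)
$n{\left(G \right)} = \frac{1}{G}$ ($n{\left(G \right)} = 1 \frac{1}{G} = \frac{1}{G}$)
$\left(n{\left(-1249 \right)} + b{\left(1167,1402 \right)}\right) - 1455988 = \left(\frac{1}{-1249} + \left(3 - \frac{369939}{8092}\right)\right) - 1455988 = \left(- \frac{1}{1249} + \left(3 - \frac{369939}{8092}\right)\right) - 1455988 = \left(- \frac{1}{1249} - \frac{345663}{8092}\right) - 1455988 = - \frac{431741179}{10106908} - 1455988 = - \frac{14715968506283}{10106908}$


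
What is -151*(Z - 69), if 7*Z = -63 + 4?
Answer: 81842/7 ≈ 11692.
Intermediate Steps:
Z = -59/7 (Z = (-63 + 4)/7 = (⅐)*(-59) = -59/7 ≈ -8.4286)
-151*(Z - 69) = -151*(-59/7 - 69) = -151*(-542/7) = 81842/7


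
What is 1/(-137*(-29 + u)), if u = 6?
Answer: 1/3151 ≈ 0.00031736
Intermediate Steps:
1/(-137*(-29 + u)) = 1/(-137*(-29 + 6)) = 1/(-137*(-23)) = 1/3151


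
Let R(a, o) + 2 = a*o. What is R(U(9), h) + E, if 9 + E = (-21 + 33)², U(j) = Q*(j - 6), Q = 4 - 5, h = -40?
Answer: 253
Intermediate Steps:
Q = -1
U(j) = 6 - j (U(j) = -(j - 6) = -(-6 + j) = 6 - j)
E = 135 (E = -9 + (-21 + 33)² = -9 + 12² = -9 + 144 = 135)
R(a, o) = -2 + a*o
R(U(9), h) + E = (-2 + (6 - 1*9)*(-40)) + 135 = (-2 + (6 - 9)*(-40)) + 135 = (-2 - 3*(-40)) + 135 = (-2 + 120) + 135 = 118 + 135 = 253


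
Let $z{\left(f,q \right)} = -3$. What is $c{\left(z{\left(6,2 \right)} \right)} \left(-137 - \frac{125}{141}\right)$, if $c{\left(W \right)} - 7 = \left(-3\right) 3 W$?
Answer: $- \frac{661028}{141} \approx -4688.1$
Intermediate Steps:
$c{\left(W \right)} = 7 - 9 W$ ($c{\left(W \right)} = 7 + \left(-3\right) 3 W = 7 - 9 W$)
$c{\left(z{\left(6,2 \right)} \right)} \left(-137 - \frac{125}{141}\right) = \left(7 - -27\right) \left(-137 - \frac{125}{141}\right) = \left(7 + 27\right) \left(-137 - \frac{125}{141}\right) = 34 \left(-137 - \frac{125}{141}\right) = 34 \left(- \frac{19442}{141}\right) = - \frac{661028}{141}$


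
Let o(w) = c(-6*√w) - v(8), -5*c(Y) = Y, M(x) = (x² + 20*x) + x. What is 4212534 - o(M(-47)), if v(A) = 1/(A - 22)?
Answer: 58975475/14 - 6*√1222/5 ≈ 4.2125e+6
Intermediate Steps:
M(x) = x² + 21*x
c(Y) = -Y/5
v(A) = 1/(-22 + A)
o(w) = 1/14 + 6*√w/5 (o(w) = -(-6)*√w/5 - 1/(-22 + 8) = 6*√w/5 - 1/(-14) = 6*√w/5 - 1*(-1/14) = 6*√w/5 + 1/14 = 1/14 + 6*√w/5)
4212534 - o(M(-47)) = 4212534 - (1/14 + 6*√(-47*(21 - 47))/5) = 4212534 - (1/14 + 6*√(-47*(-26))/5) = 4212534 - (1/14 + 6*√1222/5) = 4212534 + (-1/14 - 6*√1222/5) = 58975475/14 - 6*√1222/5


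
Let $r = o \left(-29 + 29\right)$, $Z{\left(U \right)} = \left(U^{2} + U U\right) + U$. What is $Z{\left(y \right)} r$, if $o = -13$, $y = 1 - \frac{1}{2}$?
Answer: $0$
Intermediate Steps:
$y = \frac{1}{2}$ ($y = 1 - \frac{1}{2} = \frac{1}{2} \approx 0.5$)
$Z{\left(U \right)} = U + 2 U^{2}$ ($Z{\left(U \right)} = \left(U^{2} + U^{2}\right) + U = 2 U^{2} + U = U + 2 U^{2}$)
$r = 0$ ($r = - 13 \left(-29 + 29\right) = \left(-13\right) 0 = 0$)
$Z{\left(y \right)} r = \frac{1 + 2 \cdot \frac{1}{2}}{2} \cdot 0 = \frac{1 + 1}{2} \cdot 0 = \frac{1}{2} \cdot 2 \cdot 0 = 1 \cdot 0 = 0$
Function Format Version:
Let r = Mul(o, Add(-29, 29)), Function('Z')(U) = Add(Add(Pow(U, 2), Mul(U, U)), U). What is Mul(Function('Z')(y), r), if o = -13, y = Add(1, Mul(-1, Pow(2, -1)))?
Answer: 0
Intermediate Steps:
y = Rational(1, 2) (y = Add(1, Mul(-1, Rational(1, 2))) = Add(1, Rational(-1, 2)) = Rational(1, 2) ≈ 0.50000)
Function('Z')(U) = Add(U, Mul(2, Pow(U, 2))) (Function('Z')(U) = Add(Add(Pow(U, 2), Pow(U, 2)), U) = Add(Mul(2, Pow(U, 2)), U) = Add(U, Mul(2, Pow(U, 2))))
r = 0 (r = Mul(-13, Add(-29, 29)) = Mul(-13, 0) = 0)
Mul(Function('Z')(y), r) = Mul(Mul(Rational(1, 2), Add(1, Mul(2, Rational(1, 2)))), 0) = Mul(Mul(Rational(1, 2), Add(1, 1)), 0) = Mul(Mul(Rational(1, 2), 2), 0) = Mul(1, 0) = 0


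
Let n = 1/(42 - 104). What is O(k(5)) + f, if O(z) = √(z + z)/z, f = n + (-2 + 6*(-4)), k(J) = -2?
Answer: -1613/62 - I ≈ -26.016 - 1.0*I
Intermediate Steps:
n = -1/62 (n = 1/(-62) = -1/62 ≈ -0.016129)
f = -1613/62 (f = -1/62 + (-2 + 6*(-4)) = -1/62 + (-2 - 24) = -1/62 - 26 = -1613/62 ≈ -26.016)
O(z) = √2/√z (O(z) = √(2*z)/z = (√2*√z)/z = √2/√z)
O(k(5)) + f = √2/√(-2) - 1613/62 = √2*(-I*√2/2) - 1613/62 = -I - 1613/62 = -1613/62 - I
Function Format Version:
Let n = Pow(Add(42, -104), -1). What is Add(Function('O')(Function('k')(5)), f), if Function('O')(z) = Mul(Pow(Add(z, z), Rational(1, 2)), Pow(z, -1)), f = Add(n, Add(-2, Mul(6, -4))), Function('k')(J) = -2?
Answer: Add(Rational(-1613, 62), Mul(-1, I)) ≈ Add(-26.016, Mul(-1.0000, I))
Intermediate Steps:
n = Rational(-1, 62) (n = Pow(-62, -1) = Rational(-1, 62) ≈ -0.016129)
f = Rational(-1613, 62) (f = Add(Rational(-1, 62), Add(-2, Mul(6, -4))) = Add(Rational(-1, 62), Add(-2, -24)) = Add(Rational(-1, 62), -26) = Rational(-1613, 62) ≈ -26.016)
Function('O')(z) = Mul(Pow(2, Rational(1, 2)), Pow(z, Rational(-1, 2))) (Function('O')(z) = Mul(Pow(Mul(2, z), Rational(1, 2)), Pow(z, -1)) = Mul(Mul(Pow(2, Rational(1, 2)), Pow(z, Rational(1, 2))), Pow(z, -1)) = Mul(Pow(2, Rational(1, 2)), Pow(z, Rational(-1, 2))))
Add(Function('O')(Function('k')(5)), f) = Add(Mul(Pow(2, Rational(1, 2)), Pow(-2, Rational(-1, 2))), Rational(-1613, 62)) = Add(Mul(Pow(2, Rational(1, 2)), Mul(Rational(-1, 2), I, Pow(2, Rational(1, 2)))), Rational(-1613, 62)) = Add(Mul(-1, I), Rational(-1613, 62)) = Add(Rational(-1613, 62), Mul(-1, I))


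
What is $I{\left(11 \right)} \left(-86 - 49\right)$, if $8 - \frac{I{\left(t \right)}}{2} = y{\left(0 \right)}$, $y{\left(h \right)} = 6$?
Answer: $-540$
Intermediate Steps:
$I{\left(t \right)} = 4$ ($I{\left(t \right)} = 16 - 12 = 4$)
$I{\left(11 \right)} \left(-86 - 49\right) = 4 \left(-86 - 49\right) = 4 \left(-135\right) = -540$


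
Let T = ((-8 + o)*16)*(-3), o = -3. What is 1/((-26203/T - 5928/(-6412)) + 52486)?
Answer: 846384/44382089711 ≈ 1.9070e-5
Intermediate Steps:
T = 528 (T = ((-8 - 3)*16)*(-3) = -11*16*(-3) = -176*(-3) = 528)
1/((-26203/T - 5928/(-6412)) + 52486) = 1/((-26203/528 - 5928/(-6412)) + 52486) = 1/((-26203*1/528 - 5928*(-1/6412)) + 52486) = 1/((-26203/528 + 1482/1603) + 52486) = 1/(-41220913/846384 + 52486) = 1/(44382089711/846384) = 846384/44382089711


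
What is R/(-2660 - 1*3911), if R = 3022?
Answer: -3022/6571 ≈ -0.45990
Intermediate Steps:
R/(-2660 - 1*3911) = 3022/(-2660 - 1*3911) = 3022/(-2660 - 3911) = 3022/(-6571) = 3022*(-1/6571) = -3022/6571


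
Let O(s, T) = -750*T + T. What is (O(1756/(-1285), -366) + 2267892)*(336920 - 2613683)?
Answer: -5787590741838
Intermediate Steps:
O(s, T) = -749*T
(O(1756/(-1285), -366) + 2267892)*(336920 - 2613683) = (-749*(-366) + 2267892)*(336920 - 2613683) = (274134 + 2267892)*(-2276763) = 2542026*(-2276763) = -5787590741838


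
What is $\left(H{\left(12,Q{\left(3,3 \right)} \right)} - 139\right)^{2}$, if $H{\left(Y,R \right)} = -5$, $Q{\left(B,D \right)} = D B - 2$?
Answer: $20736$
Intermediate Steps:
$Q{\left(B,D \right)} = -2 + B D$ ($Q{\left(B,D \right)} = B D - 2 = -2 + B D$)
$\left(H{\left(12,Q{\left(3,3 \right)} \right)} - 139\right)^{2} = \left(-5 - 139\right)^{2} = \left(-144\right)^{2} = 20736$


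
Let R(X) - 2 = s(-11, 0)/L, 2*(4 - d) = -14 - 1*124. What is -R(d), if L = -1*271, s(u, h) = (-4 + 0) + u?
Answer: -557/271 ≈ -2.0554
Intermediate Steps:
s(u, h) = -4 + u
L = -271
d = 73 (d = 4 - (-14 - 1*124)/2 = 4 - (-14 - 124)/2 = 4 - ½*(-138) = 4 + 69 = 73)
R(X) = 557/271 (R(X) = 2 + (-4 - 11)/(-271) = 2 - 15*(-1/271) = 2 + 15/271 = 557/271)
-R(d) = -1*557/271 = -557/271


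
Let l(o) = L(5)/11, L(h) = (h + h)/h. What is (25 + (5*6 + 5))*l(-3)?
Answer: 120/11 ≈ 10.909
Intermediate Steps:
L(h) = 2 (L(h) = (2*h)/h = 2)
l(o) = 2/11
(25 + (5*6 + 5))*l(-3) = (25 + (5*6 + 5))*(2/11) = (25 + (30 + 5))*(2/11) = (25 + 35)*(2/11) = 60*(2/11) = 120/11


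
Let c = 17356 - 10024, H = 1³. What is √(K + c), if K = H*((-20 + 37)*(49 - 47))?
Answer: √7366 ≈ 85.825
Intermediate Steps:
H = 1
K = 34 (K = 1*((-20 + 37)*(49 - 47)) = 1*(17*2) = 1*34 = 34)
c = 7332
√(K + c) = √(34 + 7332) = √7366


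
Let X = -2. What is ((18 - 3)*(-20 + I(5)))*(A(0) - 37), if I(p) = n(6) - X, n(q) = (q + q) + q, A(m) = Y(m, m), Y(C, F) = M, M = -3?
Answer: 0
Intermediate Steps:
Y(C, F) = -3
A(m) = -3
n(q) = 3*q (n(q) = 2*q + q = 3*q)
I(p) = 20 (I(p) = 3*6 - 1*(-2) = 18 + 2 = 20)
((18 - 3)*(-20 + I(5)))*(A(0) - 37) = ((18 - 3)*(-20 + 20))*(-3 - 37) = (15*0)*(-40) = 0*(-40) = 0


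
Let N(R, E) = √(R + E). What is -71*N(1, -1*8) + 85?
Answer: 85 - 71*I*√7 ≈ 85.0 - 187.85*I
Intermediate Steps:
N(R, E) = √(E + R)
-71*N(1, -1*8) + 85 = -71*√(-1*8 + 1) + 85 = -71*√(-8 + 1) + 85 = -71*I*√7 + 85 = 85 - 71*I*√7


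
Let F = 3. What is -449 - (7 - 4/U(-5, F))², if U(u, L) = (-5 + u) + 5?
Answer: -12746/25 ≈ -509.84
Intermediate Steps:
U(u, L) = u
-449 - (7 - 4/U(-5, F))² = -449 - (7 - 4/(-5))² = -449 - (7 - 4*(-⅕))² = -449 - (7 + ⅘)² = -449 - (39/5)² = -449 - 1*1521/25 = -449 - 1521/25 = -12746/25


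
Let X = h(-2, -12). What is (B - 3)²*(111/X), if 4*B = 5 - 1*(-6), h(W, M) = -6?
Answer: -37/32 ≈ -1.1563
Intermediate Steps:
B = 11/4 (B = (5 - 1*(-6))/4 = (5 + 6)/4 = (¼)*11 = 11/4 ≈ 2.7500)
X = -6
(B - 3)²*(111/X) = (11/4 - 3)²*(111/(-6)) = (-¼)²*(111*(-⅙)) = (1/16)*(-37/2) = -37/32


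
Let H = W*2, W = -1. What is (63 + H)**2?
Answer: 3721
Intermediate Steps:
H = -2 (H = -1*2 = -2)
(63 + H)**2 = (63 - 2)**2 = 61**2 = 3721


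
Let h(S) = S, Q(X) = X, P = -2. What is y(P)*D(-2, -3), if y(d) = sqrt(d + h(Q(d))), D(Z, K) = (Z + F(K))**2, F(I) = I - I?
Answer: 8*I ≈ 8.0*I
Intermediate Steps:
F(I) = 0
D(Z, K) = Z**2 (D(Z, K) = (Z + 0)**2 = Z**2)
y(d) = sqrt(2)*sqrt(d) (y(d) = sqrt(d + d) = sqrt(2*d) = sqrt(2)*sqrt(d))
y(P)*D(-2, -3) = (sqrt(2)*sqrt(-2))*(-2)**2 = (sqrt(2)*(I*sqrt(2)))*4 = (2*I)*4 = 8*I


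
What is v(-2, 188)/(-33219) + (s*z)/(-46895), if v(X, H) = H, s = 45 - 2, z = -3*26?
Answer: 102600266/1557805005 ≈ 0.065862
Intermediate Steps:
z = -78
s = 43
v(-2, 188)/(-33219) + (s*z)/(-46895) = 188/(-33219) + (43*(-78))/(-46895) = 188*(-1/33219) - 3354*(-1/46895) = -188/33219 + 3354/46895 = 102600266/1557805005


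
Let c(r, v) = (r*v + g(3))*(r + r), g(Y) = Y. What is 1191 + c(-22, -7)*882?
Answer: -6091665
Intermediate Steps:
c(r, v) = 2*r*(3 + r*v) (c(r, v) = (r*v + 3)*(r + r) = (3 + r*v)*(2*r) = 2*r*(3 + r*v))
1191 + c(-22, -7)*882 = 1191 + (2*(-22)*(3 - 22*(-7)))*882 = 1191 + (2*(-22)*(3 + 154))*882 = 1191 + (2*(-22)*157)*882 = 1191 - 6908*882 = 1191 - 6092856 = -6091665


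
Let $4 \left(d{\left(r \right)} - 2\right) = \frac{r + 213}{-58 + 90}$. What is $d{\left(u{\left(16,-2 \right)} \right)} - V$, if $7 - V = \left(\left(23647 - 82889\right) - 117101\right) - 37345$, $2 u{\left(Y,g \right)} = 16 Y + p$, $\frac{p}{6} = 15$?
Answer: $- \frac{13676159}{64} \approx -2.1369 \cdot 10^{5}$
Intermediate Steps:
$p = 90$ ($p = 6 \cdot 15 = 90$)
$u{\left(Y,g \right)} = 45 + 8 Y$ ($u{\left(Y,g \right)} = \frac{16 Y + 90}{2} = \frac{90 + 16 Y}{2} = 45 + 8 Y$)
$V = 213695$ ($V = 7 - \left(\left(\left(23647 - 82889\right) - 117101\right) - 37345\right) = 7 - \left(\left(-59242 - 117101\right) - 37345\right) = 7 - \left(-176343 - 37345\right) = 7 - -213688 = 7 + 213688 = 213695$)
$d{\left(r \right)} = \frac{469}{128} + \frac{r}{128}$ ($d{\left(r \right)} = 2 + \frac{\left(r + 213\right) \frac{1}{-58 + 90}}{4} = 2 + \frac{\left(213 + r\right) \frac{1}{32}}{4} = 2 + \frac{\frac{213}{32} + \frac{r}{32}}{4} = 2 + \left(\frac{213}{128} + \frac{r}{128}\right) = \frac{469}{128} + \frac{r}{128}$)
$d{\left(u{\left(16,-2 \right)} \right)} - V = \left(\frac{469}{128} + \frac{45 + 8 \cdot 16}{128}\right) - 213695 = \left(\frac{469}{128} + \frac{45 + 128}{128}\right) - 213695 = \left(\frac{469}{128} + \frac{1}{128} \cdot 173\right) - 213695 = \left(\frac{469}{128} + \frac{173}{128}\right) - 213695 = \frac{321}{64} - 213695 = - \frac{13676159}{64}$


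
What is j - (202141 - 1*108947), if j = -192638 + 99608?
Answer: -186224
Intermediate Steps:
j = -93030
j - (202141 - 1*108947) = -93030 - (202141 - 1*108947) = -93030 - (202141 - 108947) = -93030 - 1*93194 = -93030 - 93194 = -186224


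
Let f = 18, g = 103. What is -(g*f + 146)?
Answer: -2000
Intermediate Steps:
-(g*f + 146) = -(103*18 + 146) = -(1854 + 146) = -1*2000 = -2000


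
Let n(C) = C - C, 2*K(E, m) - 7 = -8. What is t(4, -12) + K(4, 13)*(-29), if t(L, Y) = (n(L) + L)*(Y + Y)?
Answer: -163/2 ≈ -81.500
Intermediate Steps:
K(E, m) = -½ (K(E, m) = 7/2 + (½)*(-8) = 7/2 - 4 = -½)
n(C) = 0
t(L, Y) = 2*L*Y (t(L, Y) = (0 + L)*(Y + Y) = L*(2*Y) = 2*L*Y)
t(4, -12) + K(4, 13)*(-29) = 2*4*(-12) - ½*(-29) = -96 + 29/2 = -163/2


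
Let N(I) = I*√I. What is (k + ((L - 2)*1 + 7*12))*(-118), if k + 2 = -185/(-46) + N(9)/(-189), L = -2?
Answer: -1555535/161 ≈ -9661.7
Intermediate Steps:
N(I) = I^(3/2)
k = 605/322 (k = -2 + (-185/(-46) + 9^(3/2)/(-189)) = -2 + (-185*(-1/46) + 27*(-1/189)) = -2 + (185/46 - ⅐) = -2 + 1249/322 = 605/322 ≈ 1.8789)
(k + ((L - 2)*1 + 7*12))*(-118) = (605/322 + ((-2 - 2)*1 + 7*12))*(-118) = (605/322 + (-4*1 + 84))*(-118) = (605/322 + (-4 + 84))*(-118) = (605/322 + 80)*(-118) = (26365/322)*(-118) = -1555535/161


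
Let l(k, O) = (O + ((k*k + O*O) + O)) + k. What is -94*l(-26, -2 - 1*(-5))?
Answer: -62510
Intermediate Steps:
l(k, O) = k + O² + k² + 2*O (l(k, O) = (O + ((k² + O²) + O)) + k = (O + ((O² + k²) + O)) + k = (O + (O + O² + k²)) + k = (O² + k² + 2*O) + k = k + O² + k² + 2*O)
-94*l(-26, -2 - 1*(-5)) = -94*(-26 + (-2 - 1*(-5))² + (-26)² + 2*(-2 - 1*(-5))) = -94*(-26 + (-2 + 5)² + 676 + 2*(-2 + 5)) = -94*(-26 + 3² + 676 + 2*3) = -94*(-26 + 9 + 676 + 6) = -94*665 = -62510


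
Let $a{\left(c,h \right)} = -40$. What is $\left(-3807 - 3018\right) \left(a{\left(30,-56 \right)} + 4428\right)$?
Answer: $-29948100$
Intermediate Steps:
$\left(-3807 - 3018\right) \left(a{\left(30,-56 \right)} + 4428\right) = \left(-3807 - 3018\right) \left(-40 + 4428\right) = \left(-6825\right) 4388 = -29948100$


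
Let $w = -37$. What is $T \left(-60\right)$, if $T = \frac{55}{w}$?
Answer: $\frac{3300}{37} \approx 89.189$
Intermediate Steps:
$T = - \frac{55}{37}$ ($T = \frac{55}{-37} = 55 \left(- \frac{1}{37}\right) = - \frac{55}{37} \approx -1.4865$)
$T \left(-60\right) = \left(- \frac{55}{37}\right) \left(-60\right) = \frac{3300}{37}$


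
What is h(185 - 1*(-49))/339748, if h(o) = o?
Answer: 117/169874 ≈ 0.00068875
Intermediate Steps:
h(185 - 1*(-49))/339748 = (185 - 1*(-49))/339748 = (185 + 49)*(1/339748) = 234*(1/339748) = 117/169874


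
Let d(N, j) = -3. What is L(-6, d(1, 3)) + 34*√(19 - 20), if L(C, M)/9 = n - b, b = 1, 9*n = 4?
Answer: -5 + 34*I ≈ -5.0 + 34.0*I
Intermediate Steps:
n = 4/9 (n = (⅑)*4 = 4/9 ≈ 0.44444)
L(C, M) = -5 (L(C, M) = 9*(4/9 - 1*1) = 9*(4/9 - 1) = 9*(-5/9) = -5)
L(-6, d(1, 3)) + 34*√(19 - 20) = -5 + 34*√(19 - 20) = -5 + 34*√(-1) = -5 + 34*I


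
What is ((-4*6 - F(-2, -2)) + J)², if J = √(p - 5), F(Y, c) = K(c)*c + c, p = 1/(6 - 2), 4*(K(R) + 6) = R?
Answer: (70 - I*√19)²/4 ≈ 1220.3 - 152.56*I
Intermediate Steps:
K(R) = -6 + R/4
p = ¼ (p = 1/4 = ¼ ≈ 0.25000)
F(Y, c) = c + c*(-6 + c/4) (F(Y, c) = (-6 + c/4)*c + c = c*(-6 + c/4) + c = c + c*(-6 + c/4))
J = I*√19/2 (J = √(¼ - 5) = √(-19/4) = I*√19/2 ≈ 2.1795*I)
((-4*6 - F(-2, -2)) + J)² = ((-4*6 - (-2)*(-20 - 2)/4) + I*√19/2)² = ((-24 - (-2)*(-22)/4) + I*√19/2)² = ((-24 - 1*11) + I*√19/2)² = ((-24 - 11) + I*√19/2)² = (-35 + I*√19/2)²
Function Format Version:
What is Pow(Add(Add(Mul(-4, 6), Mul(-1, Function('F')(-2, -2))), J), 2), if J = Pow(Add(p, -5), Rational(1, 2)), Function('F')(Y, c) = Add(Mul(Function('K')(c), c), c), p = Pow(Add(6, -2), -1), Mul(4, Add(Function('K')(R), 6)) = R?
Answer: Mul(Rational(1, 4), Pow(Add(70, Mul(-1, I, Pow(19, Rational(1, 2)))), 2)) ≈ Add(1220.3, Mul(-152.56, I))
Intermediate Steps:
Function('K')(R) = Add(-6, Mul(Rational(1, 4), R))
p = Rational(1, 4) (p = Pow(4, -1) = Rational(1, 4) ≈ 0.25000)
Function('F')(Y, c) = Add(c, Mul(c, Add(-6, Mul(Rational(1, 4), c)))) (Function('F')(Y, c) = Add(Mul(Add(-6, Mul(Rational(1, 4), c)), c), c) = Add(Mul(c, Add(-6, Mul(Rational(1, 4), c))), c) = Add(c, Mul(c, Add(-6, Mul(Rational(1, 4), c)))))
J = Mul(Rational(1, 2), I, Pow(19, Rational(1, 2))) (J = Pow(Add(Rational(1, 4), -5), Rational(1, 2)) = Pow(Rational(-19, 4), Rational(1, 2)) = Mul(Rational(1, 2), I, Pow(19, Rational(1, 2))) ≈ Mul(2.1795, I))
Pow(Add(Add(Mul(-4, 6), Mul(-1, Function('F')(-2, -2))), J), 2) = Pow(Add(Add(Mul(-4, 6), Mul(-1, Mul(Rational(1, 4), -2, Add(-20, -2)))), Mul(Rational(1, 2), I, Pow(19, Rational(1, 2)))), 2) = Pow(Add(Add(-24, Mul(-1, Mul(Rational(1, 4), -2, -22))), Mul(Rational(1, 2), I, Pow(19, Rational(1, 2)))), 2) = Pow(Add(Add(-24, Mul(-1, 11)), Mul(Rational(1, 2), I, Pow(19, Rational(1, 2)))), 2) = Pow(Add(Add(-24, -11), Mul(Rational(1, 2), I, Pow(19, Rational(1, 2)))), 2) = Pow(Add(-35, Mul(Rational(1, 2), I, Pow(19, Rational(1, 2)))), 2)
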